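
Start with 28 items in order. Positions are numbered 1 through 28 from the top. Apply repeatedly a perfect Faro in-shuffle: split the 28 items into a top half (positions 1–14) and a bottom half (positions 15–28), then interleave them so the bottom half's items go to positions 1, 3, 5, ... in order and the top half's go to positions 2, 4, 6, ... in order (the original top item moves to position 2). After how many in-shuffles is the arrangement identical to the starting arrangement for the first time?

The in-shuffle permutes the 28 positions with cycle lengths [28].
Every item is home exactly when every cycle has completed a whole number of laps, i.e. after lcm(28) = 28 in-shuffles.

28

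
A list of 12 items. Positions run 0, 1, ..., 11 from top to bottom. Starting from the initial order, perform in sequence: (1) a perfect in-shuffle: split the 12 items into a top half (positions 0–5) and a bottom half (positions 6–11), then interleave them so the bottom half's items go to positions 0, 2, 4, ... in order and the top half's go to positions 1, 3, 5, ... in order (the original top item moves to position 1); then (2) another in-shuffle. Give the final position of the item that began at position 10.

4

Track the item from position 10 forward through each operation:
  after op 1 (in-shuffle): 10 → 8
  after op 2 (in-shuffle): 8 → 4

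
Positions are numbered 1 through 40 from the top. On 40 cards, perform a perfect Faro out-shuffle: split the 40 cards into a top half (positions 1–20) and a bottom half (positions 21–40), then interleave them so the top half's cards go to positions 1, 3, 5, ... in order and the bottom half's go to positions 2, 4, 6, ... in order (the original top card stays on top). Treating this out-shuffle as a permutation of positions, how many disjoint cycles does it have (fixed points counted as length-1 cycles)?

Trace each unvisited position around until it returns:
(1) (2 3 5 9 17 33 ... len 12) (4 7 13 25 10 19 ... len 12) (8 15 29 18 35 30 ... len 12) (14 27) (40)
6 cycles in total.

6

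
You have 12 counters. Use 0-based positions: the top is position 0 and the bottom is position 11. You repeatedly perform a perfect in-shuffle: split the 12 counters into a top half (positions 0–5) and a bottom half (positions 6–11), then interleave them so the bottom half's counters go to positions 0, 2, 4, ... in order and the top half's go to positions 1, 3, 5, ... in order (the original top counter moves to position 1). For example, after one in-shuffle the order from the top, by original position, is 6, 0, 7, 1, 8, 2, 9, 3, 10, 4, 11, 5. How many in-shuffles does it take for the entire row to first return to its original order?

The in-shuffle permutes the 12 positions with cycle lengths [12].
Every counter is home exactly when every cycle has completed a whole number of laps, i.e. after lcm(12) = 12 in-shuffles.

12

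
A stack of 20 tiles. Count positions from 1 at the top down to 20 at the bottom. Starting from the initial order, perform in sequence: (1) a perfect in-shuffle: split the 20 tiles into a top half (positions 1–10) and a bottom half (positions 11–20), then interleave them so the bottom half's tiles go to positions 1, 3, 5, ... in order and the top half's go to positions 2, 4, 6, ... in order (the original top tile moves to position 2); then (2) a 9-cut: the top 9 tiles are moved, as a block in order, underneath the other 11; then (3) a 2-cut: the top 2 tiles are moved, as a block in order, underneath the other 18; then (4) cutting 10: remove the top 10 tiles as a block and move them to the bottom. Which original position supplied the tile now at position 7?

Undo the operations in reverse order, starting from position 7:
  undo op 4 (cut 10): 7 ← 17
  undo op 3 (cut 2): 17 ← 19
  undo op 2 (cut 9): 19 ← 8
  undo op 1 (in-shuffle, from top half): 8 ← 4
So the tile at position 7 came from original position 4.

4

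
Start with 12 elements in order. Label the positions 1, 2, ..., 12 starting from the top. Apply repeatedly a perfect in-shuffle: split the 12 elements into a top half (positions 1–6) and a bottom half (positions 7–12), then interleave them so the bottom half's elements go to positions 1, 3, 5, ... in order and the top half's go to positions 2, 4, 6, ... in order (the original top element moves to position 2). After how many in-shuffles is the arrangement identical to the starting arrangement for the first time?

12

The in-shuffle permutes the 12 positions with cycle lengths [12].
Every element is home exactly when every cycle has completed a whole number of laps, i.e. after lcm(12) = 12 in-shuffles.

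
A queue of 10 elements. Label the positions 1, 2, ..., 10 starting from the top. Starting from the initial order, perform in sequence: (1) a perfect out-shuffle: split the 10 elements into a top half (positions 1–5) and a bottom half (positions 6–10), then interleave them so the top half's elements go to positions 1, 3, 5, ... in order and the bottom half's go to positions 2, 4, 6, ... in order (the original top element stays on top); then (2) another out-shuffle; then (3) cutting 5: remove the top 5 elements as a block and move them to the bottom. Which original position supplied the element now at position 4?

3

Undo the operations in reverse order, starting from position 4:
  undo op 3 (cut 5): 4 ← 9
  undo op 2 (out-shuffle, from top half): 9 ← 5
  undo op 1 (out-shuffle, from top half): 5 ← 3
So the element at position 4 came from original position 3.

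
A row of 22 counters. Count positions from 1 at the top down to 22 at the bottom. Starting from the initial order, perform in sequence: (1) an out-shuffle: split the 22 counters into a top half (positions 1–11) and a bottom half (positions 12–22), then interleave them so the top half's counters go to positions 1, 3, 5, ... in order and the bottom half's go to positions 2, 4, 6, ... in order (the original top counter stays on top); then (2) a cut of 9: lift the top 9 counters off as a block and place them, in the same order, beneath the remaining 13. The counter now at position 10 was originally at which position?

Undo the operations in reverse order, starting from position 10:
  undo op 2 (cut 9): 10 ← 19
  undo op 1 (out-shuffle, from top half): 19 ← 10
So the counter at position 10 came from original position 10.

10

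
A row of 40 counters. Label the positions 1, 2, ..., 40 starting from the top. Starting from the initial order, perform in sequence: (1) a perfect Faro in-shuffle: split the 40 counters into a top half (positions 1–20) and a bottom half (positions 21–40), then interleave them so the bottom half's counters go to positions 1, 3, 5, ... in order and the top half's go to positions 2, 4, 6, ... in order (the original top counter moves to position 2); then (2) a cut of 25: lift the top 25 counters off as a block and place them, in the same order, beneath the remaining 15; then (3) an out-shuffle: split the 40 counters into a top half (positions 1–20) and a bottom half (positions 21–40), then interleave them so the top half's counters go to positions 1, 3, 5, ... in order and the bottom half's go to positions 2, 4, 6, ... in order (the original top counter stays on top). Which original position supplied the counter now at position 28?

30

Undo the operations in reverse order, starting from position 28:
  undo op 3 (out-shuffle, from bottom half): 28 ← 34
  undo op 2 (cut 25): 34 ← 19
  undo op 1 (in-shuffle, from bottom half): 19 ← 30
So the counter at position 28 came from original position 30.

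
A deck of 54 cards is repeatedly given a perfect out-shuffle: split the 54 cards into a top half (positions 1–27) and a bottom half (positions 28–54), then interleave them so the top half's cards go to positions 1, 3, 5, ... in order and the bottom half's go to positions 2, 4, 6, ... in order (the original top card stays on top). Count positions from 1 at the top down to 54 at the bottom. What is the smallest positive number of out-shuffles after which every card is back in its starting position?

The out-shuffle permutes the 54 positions with cycle lengths [1, 1, 52].
Every card is home exactly when every cycle has completed a whole number of laps, i.e. after lcm(1, 52) = 52 out-shuffles.

52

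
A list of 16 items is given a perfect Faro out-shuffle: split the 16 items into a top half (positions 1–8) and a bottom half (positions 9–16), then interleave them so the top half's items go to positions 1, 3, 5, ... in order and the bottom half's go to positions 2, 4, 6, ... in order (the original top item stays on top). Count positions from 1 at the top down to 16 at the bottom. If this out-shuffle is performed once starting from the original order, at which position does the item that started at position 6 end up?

11

Track the item's position through each out-shuffle:
6 → 11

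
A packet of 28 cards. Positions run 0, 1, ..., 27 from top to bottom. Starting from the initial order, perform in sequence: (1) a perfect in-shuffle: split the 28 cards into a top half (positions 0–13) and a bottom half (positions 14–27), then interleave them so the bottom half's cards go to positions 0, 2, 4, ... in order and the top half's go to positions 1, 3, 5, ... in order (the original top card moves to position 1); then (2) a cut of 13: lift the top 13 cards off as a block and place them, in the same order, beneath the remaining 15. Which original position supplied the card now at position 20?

2

Undo the operations in reverse order, starting from position 20:
  undo op 2 (cut 13): 20 ← 5
  undo op 1 (in-shuffle, from top half): 5 ← 2
So the card at position 20 came from original position 2.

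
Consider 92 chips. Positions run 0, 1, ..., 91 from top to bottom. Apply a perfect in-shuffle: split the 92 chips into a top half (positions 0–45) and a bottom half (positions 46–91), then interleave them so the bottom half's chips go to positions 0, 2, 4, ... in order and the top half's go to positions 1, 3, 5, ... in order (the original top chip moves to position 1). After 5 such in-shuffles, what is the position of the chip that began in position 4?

Track the chip's position through each in-shuffle:
4 → 9 → 19 → 39 → 79 → 66

66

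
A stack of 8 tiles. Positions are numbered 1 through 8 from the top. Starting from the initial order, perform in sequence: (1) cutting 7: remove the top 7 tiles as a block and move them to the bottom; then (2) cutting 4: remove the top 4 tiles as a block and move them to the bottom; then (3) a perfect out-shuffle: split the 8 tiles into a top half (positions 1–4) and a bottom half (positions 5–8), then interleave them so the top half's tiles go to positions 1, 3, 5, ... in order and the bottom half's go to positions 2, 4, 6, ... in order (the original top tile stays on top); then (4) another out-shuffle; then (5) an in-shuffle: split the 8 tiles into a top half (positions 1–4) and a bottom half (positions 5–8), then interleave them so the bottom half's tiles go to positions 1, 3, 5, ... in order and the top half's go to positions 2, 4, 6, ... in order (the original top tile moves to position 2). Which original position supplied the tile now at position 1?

Undo the operations in reverse order, starting from position 1:
  undo op 5 (in-shuffle, from bottom half): 1 ← 5
  undo op 4 (out-shuffle, from top half): 5 ← 3
  undo op 3 (out-shuffle, from top half): 3 ← 2
  undo op 2 (cut 4): 2 ← 6
  undo op 1 (cut 7): 6 ← 5
So the tile at position 1 came from original position 5.

5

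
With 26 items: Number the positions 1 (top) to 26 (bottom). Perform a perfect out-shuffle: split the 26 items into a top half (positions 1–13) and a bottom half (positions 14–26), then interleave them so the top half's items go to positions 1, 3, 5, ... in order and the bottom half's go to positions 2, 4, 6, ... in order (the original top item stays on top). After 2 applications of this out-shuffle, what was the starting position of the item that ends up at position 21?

6

Work backwards from position 21, undoing one out-shuffle at a time:
21 ← 11 ← 6
So the item now at position 21 started at position 6.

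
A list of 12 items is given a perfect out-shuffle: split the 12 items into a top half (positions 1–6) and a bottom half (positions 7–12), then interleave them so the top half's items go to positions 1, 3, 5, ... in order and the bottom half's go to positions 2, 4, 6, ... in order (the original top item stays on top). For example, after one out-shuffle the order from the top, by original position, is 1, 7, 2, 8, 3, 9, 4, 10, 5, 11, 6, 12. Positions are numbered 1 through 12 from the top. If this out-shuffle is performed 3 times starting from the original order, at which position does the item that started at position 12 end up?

Position 12 is a fixed point of every out-shuffle, so the item never moves.

12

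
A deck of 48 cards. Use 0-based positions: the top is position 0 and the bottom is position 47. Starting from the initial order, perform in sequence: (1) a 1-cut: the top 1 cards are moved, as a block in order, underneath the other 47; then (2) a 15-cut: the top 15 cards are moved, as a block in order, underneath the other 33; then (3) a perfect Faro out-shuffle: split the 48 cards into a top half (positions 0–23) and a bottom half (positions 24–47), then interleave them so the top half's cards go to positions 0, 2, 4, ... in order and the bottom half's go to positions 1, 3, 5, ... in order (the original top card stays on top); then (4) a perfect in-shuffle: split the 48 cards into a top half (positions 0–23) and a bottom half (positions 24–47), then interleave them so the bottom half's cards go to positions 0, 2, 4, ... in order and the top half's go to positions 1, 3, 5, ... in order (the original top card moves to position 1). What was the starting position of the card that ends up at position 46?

15

Undo the operations in reverse order, starting from position 46:
  undo op 4 (in-shuffle, from bottom half): 46 ← 47
  undo op 3 (out-shuffle, from bottom half): 47 ← 47
  undo op 2 (cut 15): 47 ← 14
  undo op 1 (cut 1): 14 ← 15
So the card at position 46 came from original position 15.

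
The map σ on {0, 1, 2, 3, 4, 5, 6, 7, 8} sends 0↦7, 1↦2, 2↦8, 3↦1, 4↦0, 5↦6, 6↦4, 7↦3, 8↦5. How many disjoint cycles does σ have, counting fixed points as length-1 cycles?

Cycle decomposition: (0 7 3 1 2 8 5 6 4).
1 cycle.

1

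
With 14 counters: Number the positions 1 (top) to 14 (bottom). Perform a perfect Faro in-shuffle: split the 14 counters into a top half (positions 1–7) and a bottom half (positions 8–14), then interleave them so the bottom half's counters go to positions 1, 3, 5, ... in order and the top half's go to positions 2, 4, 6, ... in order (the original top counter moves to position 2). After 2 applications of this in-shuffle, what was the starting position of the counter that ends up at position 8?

Work backwards from position 8, undoing one in-shuffle at a time:
8 ← 4 ← 2
So the counter now at position 8 started at position 2.

2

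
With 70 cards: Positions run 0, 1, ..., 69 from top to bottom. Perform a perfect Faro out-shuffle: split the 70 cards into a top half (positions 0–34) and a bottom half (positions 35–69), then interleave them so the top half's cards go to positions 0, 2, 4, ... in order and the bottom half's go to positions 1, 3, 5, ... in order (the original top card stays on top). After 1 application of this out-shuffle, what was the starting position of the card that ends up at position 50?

25

Work backwards from position 50, undoing one out-shuffle at a time:
50 ← 25
So the card now at position 50 started at position 25.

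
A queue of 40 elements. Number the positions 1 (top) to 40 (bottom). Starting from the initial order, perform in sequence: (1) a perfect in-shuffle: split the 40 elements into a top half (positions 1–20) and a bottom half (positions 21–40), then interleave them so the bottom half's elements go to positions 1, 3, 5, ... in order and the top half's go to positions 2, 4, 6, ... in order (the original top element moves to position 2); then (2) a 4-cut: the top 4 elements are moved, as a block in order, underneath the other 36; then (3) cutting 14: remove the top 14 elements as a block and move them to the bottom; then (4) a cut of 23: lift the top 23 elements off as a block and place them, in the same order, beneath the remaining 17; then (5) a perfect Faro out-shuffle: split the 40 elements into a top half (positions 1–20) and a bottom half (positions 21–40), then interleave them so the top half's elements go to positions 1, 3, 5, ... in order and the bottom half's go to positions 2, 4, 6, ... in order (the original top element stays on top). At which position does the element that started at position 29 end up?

31

Track the element from position 29 forward through each operation:
  after op 1 (in-shuffle): 29 → 17
  after op 2 (cut 4): 17 → 13
  after op 3 (cut 14): 13 → 39
  after op 4 (cut 23): 39 → 16
  after op 5 (out-shuffle): 16 → 31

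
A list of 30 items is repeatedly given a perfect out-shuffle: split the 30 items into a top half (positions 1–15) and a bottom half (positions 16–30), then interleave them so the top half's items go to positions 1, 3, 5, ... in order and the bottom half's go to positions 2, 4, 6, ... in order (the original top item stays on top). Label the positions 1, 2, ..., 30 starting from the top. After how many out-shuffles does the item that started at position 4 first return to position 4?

28

Follow position 4 under repeated out-shuffles:
4 → 7 → 13 → 25 → 20 → 10 → 19 → 8 → ... → 4 (length 28)
It first returns after 28 out-shuffles.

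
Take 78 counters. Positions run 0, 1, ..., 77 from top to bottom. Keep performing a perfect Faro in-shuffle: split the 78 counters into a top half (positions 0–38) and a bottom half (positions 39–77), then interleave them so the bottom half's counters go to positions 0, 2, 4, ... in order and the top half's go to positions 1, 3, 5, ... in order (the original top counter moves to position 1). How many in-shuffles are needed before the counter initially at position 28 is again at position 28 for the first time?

Follow position 28 under repeated in-shuffles:
28 → 57 → 36 → 73 → 68 → 58 → 38 → 77 → ... → 28 (length 39)
It first returns after 39 in-shuffles.

39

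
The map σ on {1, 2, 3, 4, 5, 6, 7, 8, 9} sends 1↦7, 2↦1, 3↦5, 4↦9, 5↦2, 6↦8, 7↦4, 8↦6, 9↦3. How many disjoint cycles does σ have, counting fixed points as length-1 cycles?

Cycle decomposition: (1 7 4 9 3 5 2) (6 8).
2 cycles.

2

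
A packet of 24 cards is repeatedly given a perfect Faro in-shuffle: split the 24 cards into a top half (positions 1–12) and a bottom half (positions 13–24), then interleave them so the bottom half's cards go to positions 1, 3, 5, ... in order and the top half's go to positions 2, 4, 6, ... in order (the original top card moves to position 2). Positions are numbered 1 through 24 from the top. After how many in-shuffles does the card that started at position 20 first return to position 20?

4

Follow position 20 under repeated in-shuffles:
20 → 15 → 5 → 10 → 20
It first returns after 4 in-shuffles.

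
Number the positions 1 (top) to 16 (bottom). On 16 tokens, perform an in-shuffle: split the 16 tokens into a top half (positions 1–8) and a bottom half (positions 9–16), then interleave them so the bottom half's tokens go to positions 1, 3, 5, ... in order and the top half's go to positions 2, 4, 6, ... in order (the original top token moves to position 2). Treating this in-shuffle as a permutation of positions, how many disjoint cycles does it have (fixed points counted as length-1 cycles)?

Trace each unvisited position around until it returns:
(1 2 4 8 16 15 13 9) (3 6 12 7 14 11 5 10)
2 cycles in total.

2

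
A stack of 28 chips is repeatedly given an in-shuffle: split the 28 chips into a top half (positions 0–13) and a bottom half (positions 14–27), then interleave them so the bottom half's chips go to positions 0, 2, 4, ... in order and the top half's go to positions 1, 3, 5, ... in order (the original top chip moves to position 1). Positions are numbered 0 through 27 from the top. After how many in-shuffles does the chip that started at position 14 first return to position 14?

Follow position 14 under repeated in-shuffles:
14 → 0 → 1 → 3 → 7 → 15 → 2 → 5 → ... → 14 (length 28)
It first returns after 28 in-shuffles.

28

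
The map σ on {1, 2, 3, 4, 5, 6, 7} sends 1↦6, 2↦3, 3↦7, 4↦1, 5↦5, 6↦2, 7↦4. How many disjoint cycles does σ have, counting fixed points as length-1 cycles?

2

Cycle decomposition: (1 6 2 3 7 4) (5).
2 cycles.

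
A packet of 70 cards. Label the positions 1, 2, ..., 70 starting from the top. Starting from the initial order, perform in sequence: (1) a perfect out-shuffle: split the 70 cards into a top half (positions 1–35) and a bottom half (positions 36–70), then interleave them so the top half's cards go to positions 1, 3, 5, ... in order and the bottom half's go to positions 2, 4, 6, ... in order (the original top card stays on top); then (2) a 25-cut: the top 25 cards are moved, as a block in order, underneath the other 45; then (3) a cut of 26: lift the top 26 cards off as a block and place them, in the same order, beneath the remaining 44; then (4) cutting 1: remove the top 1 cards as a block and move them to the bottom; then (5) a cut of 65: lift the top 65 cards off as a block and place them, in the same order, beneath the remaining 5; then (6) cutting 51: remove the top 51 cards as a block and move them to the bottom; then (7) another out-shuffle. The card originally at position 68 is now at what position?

6

Track the card from position 68 forward through each operation:
  after op 1 (out-shuffle): 68 → 66
  after op 2 (cut 25): 66 → 41
  after op 3 (cut 26): 41 → 15
  after op 4 (cut 1): 15 → 14
  after op 5 (cut 65): 14 → 19
  after op 6 (cut 51): 19 → 38
  after op 7 (out-shuffle): 38 → 6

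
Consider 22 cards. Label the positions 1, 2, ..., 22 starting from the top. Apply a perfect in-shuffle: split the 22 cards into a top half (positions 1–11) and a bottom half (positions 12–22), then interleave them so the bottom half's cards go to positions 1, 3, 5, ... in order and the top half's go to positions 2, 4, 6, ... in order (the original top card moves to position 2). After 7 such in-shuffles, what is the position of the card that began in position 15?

11

Track the card's position through each in-shuffle:
15 → 7 → 14 → 5 → 10 → 20 → 17 → 11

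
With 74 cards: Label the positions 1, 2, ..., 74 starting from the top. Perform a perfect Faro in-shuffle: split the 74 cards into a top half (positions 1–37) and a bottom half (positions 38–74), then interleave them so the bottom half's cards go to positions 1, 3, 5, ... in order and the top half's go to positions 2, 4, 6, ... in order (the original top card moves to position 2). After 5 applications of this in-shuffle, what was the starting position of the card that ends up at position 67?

56

Work backwards from position 67, undoing one in-shuffle at a time:
67 ← 71 ← 73 ← 74 ← 37 ← 56
So the card now at position 67 started at position 56.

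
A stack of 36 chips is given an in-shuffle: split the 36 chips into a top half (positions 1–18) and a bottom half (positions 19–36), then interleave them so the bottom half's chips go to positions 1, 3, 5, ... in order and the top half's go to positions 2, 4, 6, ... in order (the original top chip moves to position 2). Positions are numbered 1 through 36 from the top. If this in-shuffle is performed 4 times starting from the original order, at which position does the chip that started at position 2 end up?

32

Track the chip's position through each in-shuffle:
2 → 4 → 8 → 16 → 32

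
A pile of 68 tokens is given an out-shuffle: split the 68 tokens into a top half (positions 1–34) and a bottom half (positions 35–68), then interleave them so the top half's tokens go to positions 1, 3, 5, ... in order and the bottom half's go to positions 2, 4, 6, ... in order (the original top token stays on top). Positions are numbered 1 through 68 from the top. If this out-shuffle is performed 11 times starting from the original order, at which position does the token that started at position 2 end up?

Track the token's position through each out-shuffle:
2 → 3 → 5 → 9 → 17 → 33 → 65 → 62 → 56 → 44 → 20 → 39

39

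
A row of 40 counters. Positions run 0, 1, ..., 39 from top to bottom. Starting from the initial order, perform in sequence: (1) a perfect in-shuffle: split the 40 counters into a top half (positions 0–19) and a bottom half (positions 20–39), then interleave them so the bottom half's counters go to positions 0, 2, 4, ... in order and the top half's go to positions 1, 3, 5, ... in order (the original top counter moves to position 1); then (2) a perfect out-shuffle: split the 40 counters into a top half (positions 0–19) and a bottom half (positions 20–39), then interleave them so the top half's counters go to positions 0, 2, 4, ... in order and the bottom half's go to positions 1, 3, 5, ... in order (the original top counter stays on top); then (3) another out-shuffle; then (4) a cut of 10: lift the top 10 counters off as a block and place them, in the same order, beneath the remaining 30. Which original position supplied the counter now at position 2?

Undo the operations in reverse order, starting from position 2:
  undo op 4 (cut 10): 2 ← 12
  undo op 3 (out-shuffle, from top half): 12 ← 6
  undo op 2 (out-shuffle, from top half): 6 ← 3
  undo op 1 (in-shuffle, from top half): 3 ← 1
So the counter at position 2 came from original position 1.

1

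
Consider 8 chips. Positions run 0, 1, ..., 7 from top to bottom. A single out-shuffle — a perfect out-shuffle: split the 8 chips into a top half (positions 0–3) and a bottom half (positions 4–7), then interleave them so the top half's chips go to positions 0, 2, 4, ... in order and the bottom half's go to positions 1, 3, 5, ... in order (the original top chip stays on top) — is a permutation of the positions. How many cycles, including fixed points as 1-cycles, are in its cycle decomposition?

Trace each unvisited position around until it returns:
(0) (1 2 4) (3 6 5) (7)
4 cycles in total.

4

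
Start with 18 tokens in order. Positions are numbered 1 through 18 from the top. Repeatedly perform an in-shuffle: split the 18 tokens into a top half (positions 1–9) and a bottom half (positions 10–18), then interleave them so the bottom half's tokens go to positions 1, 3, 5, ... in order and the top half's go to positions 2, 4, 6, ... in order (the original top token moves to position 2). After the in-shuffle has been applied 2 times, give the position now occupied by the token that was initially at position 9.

Track the token's position through each in-shuffle:
9 → 18 → 17

17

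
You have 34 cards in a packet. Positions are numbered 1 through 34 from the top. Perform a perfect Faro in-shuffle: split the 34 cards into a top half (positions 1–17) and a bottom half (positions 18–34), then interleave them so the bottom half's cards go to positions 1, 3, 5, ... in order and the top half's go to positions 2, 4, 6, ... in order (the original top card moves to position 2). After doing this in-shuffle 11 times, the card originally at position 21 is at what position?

Track the card's position through each in-shuffle:
21 → 7 → 14 → 28 → 21 → 7 → 14 → 28 → 21 → 7 → 14 → 28

28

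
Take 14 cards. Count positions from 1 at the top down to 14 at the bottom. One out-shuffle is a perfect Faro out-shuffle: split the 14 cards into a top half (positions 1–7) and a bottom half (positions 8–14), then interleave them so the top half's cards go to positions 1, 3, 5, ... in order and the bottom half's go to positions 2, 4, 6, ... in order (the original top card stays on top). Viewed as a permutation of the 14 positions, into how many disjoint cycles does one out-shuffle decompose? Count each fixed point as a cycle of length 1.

Trace each unvisited position around until it returns:
(1) (2 3 5 9 4 7 ... len 12) (14)
3 cycles in total.

3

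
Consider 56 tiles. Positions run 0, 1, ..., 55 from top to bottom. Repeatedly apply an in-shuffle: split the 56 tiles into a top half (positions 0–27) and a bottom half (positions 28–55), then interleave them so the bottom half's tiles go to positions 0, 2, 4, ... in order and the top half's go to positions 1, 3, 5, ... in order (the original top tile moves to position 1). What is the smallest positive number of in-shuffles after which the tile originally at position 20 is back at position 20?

Follow position 20 under repeated in-shuffles:
20 → 41 → 26 → 53 → 50 → 44 → 32 → 8 → 17 → 35 → 14 → 29 → 2 → 5 → 11 → 23 → 47 → 38 → 20
It first returns after 18 in-shuffles.

18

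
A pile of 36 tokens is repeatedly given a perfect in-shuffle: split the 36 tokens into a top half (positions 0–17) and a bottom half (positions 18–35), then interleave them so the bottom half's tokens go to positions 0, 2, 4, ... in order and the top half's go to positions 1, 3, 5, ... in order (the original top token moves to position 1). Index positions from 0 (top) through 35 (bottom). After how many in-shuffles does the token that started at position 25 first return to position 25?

Follow position 25 under repeated in-shuffles:
25 → 14 → 29 → 22 → 8 → 17 → 35 → 34 → ... → 25 (length 36)
It first returns after 36 in-shuffles.

36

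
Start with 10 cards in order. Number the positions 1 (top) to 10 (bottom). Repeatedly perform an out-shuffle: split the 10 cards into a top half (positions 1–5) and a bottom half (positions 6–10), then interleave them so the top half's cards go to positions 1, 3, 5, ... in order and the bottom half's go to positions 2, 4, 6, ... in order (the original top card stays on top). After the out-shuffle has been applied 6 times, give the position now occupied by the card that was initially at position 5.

5

Track the card's position through each out-shuffle:
5 → 9 → 8 → 6 → 2 → 3 → 5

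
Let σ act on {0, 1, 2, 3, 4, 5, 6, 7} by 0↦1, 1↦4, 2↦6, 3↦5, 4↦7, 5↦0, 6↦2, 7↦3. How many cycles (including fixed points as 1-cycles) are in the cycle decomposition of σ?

2

Cycle decomposition: (0 1 4 7 3 5) (2 6).
2 cycles.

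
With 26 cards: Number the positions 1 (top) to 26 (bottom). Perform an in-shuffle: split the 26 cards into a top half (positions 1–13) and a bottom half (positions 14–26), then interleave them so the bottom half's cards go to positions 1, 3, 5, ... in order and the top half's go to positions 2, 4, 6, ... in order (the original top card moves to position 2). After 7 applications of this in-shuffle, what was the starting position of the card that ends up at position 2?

Work backwards from position 2, undoing one in-shuffle at a time:
2 ← 1 ← 14 ← 7 ← 17 ← 22 ← 11 ← 19
So the card now at position 2 started at position 19.

19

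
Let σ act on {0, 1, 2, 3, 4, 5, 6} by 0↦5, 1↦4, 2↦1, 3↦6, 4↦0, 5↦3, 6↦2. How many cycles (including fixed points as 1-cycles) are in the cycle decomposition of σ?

1

Cycle decomposition: (0 5 3 6 2 1 4).
1 cycle.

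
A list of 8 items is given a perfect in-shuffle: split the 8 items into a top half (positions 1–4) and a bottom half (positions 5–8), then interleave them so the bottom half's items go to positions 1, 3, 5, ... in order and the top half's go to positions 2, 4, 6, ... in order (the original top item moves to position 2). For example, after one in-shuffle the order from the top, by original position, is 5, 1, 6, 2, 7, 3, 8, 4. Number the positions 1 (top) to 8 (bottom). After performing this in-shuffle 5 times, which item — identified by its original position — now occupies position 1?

2

Work backwards from position 1, undoing one in-shuffle at a time:
1 ← 5 ← 7 ← 8 ← 4 ← 2
So the item now at position 1 started at position 2.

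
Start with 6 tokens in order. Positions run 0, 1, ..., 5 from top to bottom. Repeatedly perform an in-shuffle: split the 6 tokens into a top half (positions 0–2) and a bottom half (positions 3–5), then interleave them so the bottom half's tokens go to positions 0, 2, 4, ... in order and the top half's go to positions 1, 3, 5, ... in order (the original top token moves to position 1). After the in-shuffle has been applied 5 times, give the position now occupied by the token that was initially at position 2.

4

Track the token's position through each in-shuffle:
2 → 5 → 4 → 2 → 5 → 4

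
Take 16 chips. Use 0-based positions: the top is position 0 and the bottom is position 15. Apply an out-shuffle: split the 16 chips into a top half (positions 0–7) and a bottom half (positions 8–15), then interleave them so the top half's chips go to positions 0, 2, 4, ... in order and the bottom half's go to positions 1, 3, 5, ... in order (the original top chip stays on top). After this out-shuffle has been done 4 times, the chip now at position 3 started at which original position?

Work backwards from position 3, undoing one out-shuffle at a time:
3 ← 9 ← 12 ← 6 ← 3
So the chip now at position 3 started at position 3.

3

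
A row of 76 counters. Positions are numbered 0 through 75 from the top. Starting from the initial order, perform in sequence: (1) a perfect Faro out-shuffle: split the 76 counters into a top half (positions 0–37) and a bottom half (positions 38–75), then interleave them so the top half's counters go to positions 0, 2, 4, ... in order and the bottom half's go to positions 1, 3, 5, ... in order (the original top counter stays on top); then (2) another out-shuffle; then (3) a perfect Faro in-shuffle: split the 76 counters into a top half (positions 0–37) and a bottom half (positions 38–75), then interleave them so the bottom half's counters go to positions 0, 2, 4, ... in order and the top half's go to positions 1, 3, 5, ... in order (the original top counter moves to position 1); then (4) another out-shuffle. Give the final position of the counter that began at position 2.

34

Track the counter from position 2 forward through each operation:
  after op 1 (out-shuffle): 2 → 4
  after op 2 (out-shuffle): 4 → 8
  after op 3 (in-shuffle): 8 → 17
  after op 4 (out-shuffle): 17 → 34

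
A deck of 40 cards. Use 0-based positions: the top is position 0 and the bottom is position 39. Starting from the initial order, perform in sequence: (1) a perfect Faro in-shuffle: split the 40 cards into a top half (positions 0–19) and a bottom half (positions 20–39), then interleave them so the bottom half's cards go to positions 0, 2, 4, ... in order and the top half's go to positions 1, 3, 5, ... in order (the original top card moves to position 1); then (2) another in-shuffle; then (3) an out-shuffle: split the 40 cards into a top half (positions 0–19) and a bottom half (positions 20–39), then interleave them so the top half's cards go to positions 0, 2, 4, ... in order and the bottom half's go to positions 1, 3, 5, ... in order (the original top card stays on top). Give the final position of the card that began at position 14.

36

Track the card from position 14 forward through each operation:
  after op 1 (in-shuffle): 14 → 29
  after op 2 (in-shuffle): 29 → 18
  after op 3 (out-shuffle): 18 → 36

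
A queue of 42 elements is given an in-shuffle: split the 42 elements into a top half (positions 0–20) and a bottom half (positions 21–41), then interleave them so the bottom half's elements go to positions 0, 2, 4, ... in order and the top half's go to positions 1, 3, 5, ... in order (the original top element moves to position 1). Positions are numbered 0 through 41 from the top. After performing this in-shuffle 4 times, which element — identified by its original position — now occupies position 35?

Work backwards from position 35, undoing one in-shuffle at a time:
35 ← 17 ← 8 ← 25 ← 12
So the element now at position 35 started at position 12.

12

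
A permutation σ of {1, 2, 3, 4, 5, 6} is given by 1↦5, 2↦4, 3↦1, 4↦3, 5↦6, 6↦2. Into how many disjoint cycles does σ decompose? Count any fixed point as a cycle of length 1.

1

Cycle decomposition: (1 5 6 2 4 3).
1 cycle.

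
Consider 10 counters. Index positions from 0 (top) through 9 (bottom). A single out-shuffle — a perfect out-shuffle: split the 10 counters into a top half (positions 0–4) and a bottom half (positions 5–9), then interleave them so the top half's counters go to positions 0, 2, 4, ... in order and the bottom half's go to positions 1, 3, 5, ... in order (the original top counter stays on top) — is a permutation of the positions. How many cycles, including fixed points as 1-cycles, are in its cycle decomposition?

4

Trace each unvisited position around until it returns:
(0) (1 2 4 8 7 5) (3 6) (9)
4 cycles in total.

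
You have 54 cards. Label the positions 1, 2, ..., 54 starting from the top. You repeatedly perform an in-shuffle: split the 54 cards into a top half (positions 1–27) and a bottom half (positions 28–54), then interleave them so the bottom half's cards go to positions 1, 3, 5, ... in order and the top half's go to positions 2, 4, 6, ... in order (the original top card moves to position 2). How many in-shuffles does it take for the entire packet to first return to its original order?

20

The in-shuffle permutes the 54 positions with cycle lengths [4, 10, 20, 20].
Every card is home exactly when every cycle has completed a whole number of laps, i.e. after lcm(4, 10, 20) = 20 in-shuffles.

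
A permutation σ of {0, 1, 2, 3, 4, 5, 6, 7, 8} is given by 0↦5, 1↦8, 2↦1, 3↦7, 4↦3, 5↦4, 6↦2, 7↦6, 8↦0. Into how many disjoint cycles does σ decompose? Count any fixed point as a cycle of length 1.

Cycle decomposition: (0 5 4 3 7 6 2 1 8).
1 cycle.

1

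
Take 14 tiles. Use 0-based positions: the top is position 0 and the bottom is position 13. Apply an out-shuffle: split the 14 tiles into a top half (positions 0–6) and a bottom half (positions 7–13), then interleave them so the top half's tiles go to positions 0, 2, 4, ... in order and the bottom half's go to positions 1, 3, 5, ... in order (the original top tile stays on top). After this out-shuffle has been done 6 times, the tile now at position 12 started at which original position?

Work backwards from position 12, undoing one out-shuffle at a time:
12 ← 6 ← 3 ← 8 ← 4 ← 2 ← 1
So the tile now at position 12 started at position 1.

1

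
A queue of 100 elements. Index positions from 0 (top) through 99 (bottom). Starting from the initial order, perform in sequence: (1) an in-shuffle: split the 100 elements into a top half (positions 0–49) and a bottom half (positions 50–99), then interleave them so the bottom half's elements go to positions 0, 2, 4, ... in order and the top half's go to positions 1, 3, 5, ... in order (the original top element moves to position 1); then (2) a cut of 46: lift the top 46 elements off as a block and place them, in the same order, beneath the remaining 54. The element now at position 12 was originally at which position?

79

Undo the operations in reverse order, starting from position 12:
  undo op 2 (cut 46): 12 ← 58
  undo op 1 (in-shuffle, from bottom half): 58 ← 79
So the element at position 12 came from original position 79.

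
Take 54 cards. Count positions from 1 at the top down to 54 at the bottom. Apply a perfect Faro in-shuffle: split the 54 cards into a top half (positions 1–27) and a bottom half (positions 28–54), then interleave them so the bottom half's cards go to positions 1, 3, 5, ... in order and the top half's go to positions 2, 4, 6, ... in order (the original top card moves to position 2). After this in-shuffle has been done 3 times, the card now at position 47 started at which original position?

Work backwards from position 47, undoing one in-shuffle at a time:
47 ← 51 ← 53 ← 54
So the card now at position 47 started at position 54.

54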